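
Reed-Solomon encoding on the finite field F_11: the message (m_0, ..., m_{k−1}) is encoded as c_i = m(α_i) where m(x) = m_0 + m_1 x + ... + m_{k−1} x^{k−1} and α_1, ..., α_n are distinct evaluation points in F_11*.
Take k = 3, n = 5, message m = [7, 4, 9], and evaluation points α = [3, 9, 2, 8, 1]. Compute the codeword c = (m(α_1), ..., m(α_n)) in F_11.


c = [1, 2, 7, 10, 9]

Message polynomial: m(x) = 7 + 4·x + 9·x^2 (mod 11).
For each evaluation point α_i, compute m(α_i) mod 11:
  α_1 = 3: Horner steps 9 → 9 → 1, so m(3) = 1.
  α_2 = 9: Horner steps 9 → 8 → 2, so m(9) = 2.
  α_3 = 2: Horner steps 9 → 0 → 7, so m(2) = 7.
  α_4 = 8: Horner steps 9 → 10 → 10, so m(8) = 10.
  α_5 = 1: Horner steps 9 → 2 → 9, so m(1) = 9.
Codeword c = [1, 2, 7, 10, 9] ∈ F_11^5.


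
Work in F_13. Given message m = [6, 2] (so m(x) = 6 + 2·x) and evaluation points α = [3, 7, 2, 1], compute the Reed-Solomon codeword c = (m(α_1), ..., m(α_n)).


c = [12, 7, 10, 8]

Message polynomial: m(x) = 6 + 2·x (mod 13).
For each evaluation point α_i, compute m(α_i) mod 13:
  α_1 = 3: Horner steps 2 → 12, so m(3) = 12.
  α_2 = 7: Horner steps 2 → 7, so m(7) = 7.
  α_3 = 2: Horner steps 2 → 10, so m(2) = 10.
  α_4 = 1: Horner steps 2 → 8, so m(1) = 8.
Codeword c = [12, 7, 10, 8] ∈ F_13^4.


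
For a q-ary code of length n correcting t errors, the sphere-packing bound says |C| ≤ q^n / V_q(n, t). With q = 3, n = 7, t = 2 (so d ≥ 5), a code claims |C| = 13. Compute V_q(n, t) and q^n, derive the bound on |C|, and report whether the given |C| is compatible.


V_q(n, t) = 99, q^n = 2187, Hamming bound = 22, |C| = 13 ≤ bound (satisfied).

Step 1: Compute V_q(n, t) = Σ_{j=0}^2 C(n, j) (q−1)^j.
  j = 0: C(7,0)·(2)^0 = 1·1 = 1.
  j = 1: C(7,1)·(2)^1 = 7·2 = 14.
  j = 2: C(7,2)·(2)^2 = 21·4 = 84.
  V_q(n, t) = 1 + 14 + 84 = 99.
Step 2: q^n = 3^7 = 2187.
Step 3: Hamming bound ⌊q^n / V_q(n,t)⌋ = ⌊2187/99⌋ = 22.
Step 4: Compare |C| = 13 to 22: satisfied.
The claimed |C| lies below the Hamming bound.


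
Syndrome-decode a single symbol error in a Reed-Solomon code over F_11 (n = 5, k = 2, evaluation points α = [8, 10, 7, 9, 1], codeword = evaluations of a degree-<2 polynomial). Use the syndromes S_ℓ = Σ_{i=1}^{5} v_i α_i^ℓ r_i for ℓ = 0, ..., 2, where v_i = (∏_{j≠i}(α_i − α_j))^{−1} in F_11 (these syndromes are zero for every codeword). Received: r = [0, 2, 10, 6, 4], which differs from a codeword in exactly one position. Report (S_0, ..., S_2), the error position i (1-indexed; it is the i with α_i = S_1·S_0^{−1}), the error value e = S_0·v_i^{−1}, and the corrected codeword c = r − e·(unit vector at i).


S = (10, 2, 7), error at position 4, error magnitude e = 5, c = [0, 2, 10, 1, 4].

Step 1: column multipliers v_i = (∏_{j≠i}(α_i − α_j))^{−1} mod 11.
  i = 1 (α = 8): (8−10)(8−7)(8−9)(8−1) = (−2)·1·(−1)·7 = 14 ≡ 3, so v_1 = 3^{−1} = 4 (mod 11).
  i = 2 (α = 10): (10−8)(10−7)(10−9)(10−1) = 2·3·1·9 = 54 ≡ 10, so v_2 = 10^{−1} = 10 (mod 11).
  i = 3 (α = 7): (7−8)(7−10)(7−9)(7−1) = (−1)·(−3)·(−2)·6 = −36 ≡ 8, so v_3 = 8^{−1} = 7 (mod 11).
  i = 4 (α = 9): (9−8)(9−10)(9−7)(9−1) = 1·(−1)·2·8 = −16 ≡ 6, so v_4 = 6^{−1} = 2 (mod 11).
  i = 5 (α = 1): (1−8)(1−10)(1−7)(1−9) = (−7)·(−9)·(−6)·(−8) = 3024 ≡ 10, so v_5 = 10^{−1} = 10 (mod 11).
  v = [4, 10, 7, 2, 10].
Step 2: syndromes of r = [0, 2, 10, 6, 4] (all sums mod 11).
  S_0 = Σ v_i r_i = 4·0 + 10·2 + 7·10 + 2·6 + 10·4 = 142 ≡ 10.
  S_1 = Σ v_i α_i r_i = 4·8·0 + 10·10·2 + 7·7·10 + 2·9·6 + 10·1·4 = 838 ≡ 2.
  α_i^2 mod 11 = [9, 1, 5, 4, 1].
  S_2 = Σ v_i α_i^2 r_i = 4·9·0 + 10·1·2 + 7·5·10 + 2·4·6 + 10·1·4 = 458 ≡ 7.
  S = (10, 2, 7) ≠ 0, so r is not a codeword (an error is present).
Step 3: locate the error. For a single error e at position i, S_ℓ = v_i·e·α_i^ℓ, so α_err = S_1/S_0.
  S_0^{−1} = 10^{−1} = 10 (mod 11), so α_err = 2·10 = 20 ≡ 9 = α_4. Error position i = 4.
  Consistency check: S_2/S_1 = 7·6 = 42 ≡ 9 = α_err ✓ (single-error assumption holds).
Step 4: error magnitude e = S_0/v_4 = S_0·∏_{j≠4}(α_4 − α_j) = 10·6 = 60 ≡ 5 (mod 11).
Step 5: correct position 4: c_4 = r_4 − e = 6 − 5 ≡ 1 (mod 11). Hence c = [0, 2, 10, 1, 4].
  Check: interpolating c through the α_i gives m(x) = 3 + 1·x (degree < 2) with m(α_i) = c_i for every i, so c is indeed a codeword.


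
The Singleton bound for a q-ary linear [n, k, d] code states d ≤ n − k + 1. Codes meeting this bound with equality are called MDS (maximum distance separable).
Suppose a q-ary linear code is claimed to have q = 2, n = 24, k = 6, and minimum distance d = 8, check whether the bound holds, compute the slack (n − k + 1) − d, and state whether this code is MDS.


Singleton RHS = n − k + 1 = 19, slack = 11, bound satisfied, not MDS.

Singleton bound: d ≤ n − k + 1.
Here n = 24, k = 6, so n − k + 1 = 19.
Given d = 8, check d ≤ 19: YES.
Slack = (n − k + 1) − d = 11.
The code is NOT MDS (slack = 11 > 0).
Description: the claimed parameters are [24, 6, 8]_2; such a code would be non-MDS.


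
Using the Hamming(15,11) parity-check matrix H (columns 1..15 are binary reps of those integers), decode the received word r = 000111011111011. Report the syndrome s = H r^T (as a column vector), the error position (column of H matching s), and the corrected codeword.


s = (1, 0, 1, 0)^T, error position = 10, corrected codeword c = 000111011011011

Compute s = H r^T mod 2 one row at a time:
  s_1 = 1 + 1 + 1 + 1 + 1 + 0 + 1 + 1 = 7 ≡ 1 (mod 2).
  s_2 = 1 + 1 + 1 + 0 + 1 + 0 + 1 + 1 = 6 ≡ 0 (mod 2).
  s_3 = 0 + 0 + 1 + 0 + 1 + 1 + 1 + 1 = 5 ≡ 1 (mod 2).
  s_4 = 0 + 0 + 1 + 0 + 1 + 1 + 0 + 1 = 4 ≡ 0 (mod 2).
s = (1, 0, 1, 0)^T — this equals column 10 of H (binary 1010), so error is at position 10.
Correct: flip bit 10 of r = 000111011111011 to get c = 000111011011011.


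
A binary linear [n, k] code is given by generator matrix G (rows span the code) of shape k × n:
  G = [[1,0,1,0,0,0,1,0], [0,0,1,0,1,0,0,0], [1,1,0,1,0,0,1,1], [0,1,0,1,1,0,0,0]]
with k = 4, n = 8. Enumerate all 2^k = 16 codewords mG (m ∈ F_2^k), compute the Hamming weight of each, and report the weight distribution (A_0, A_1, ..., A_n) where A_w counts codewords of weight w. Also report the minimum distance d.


Weight distribution: A_0 = 1, A_1 = 1, A_2 = 1, A_3 = 5, A_4 = 5, A_5 = 1, A_6 = 1, A_7 = 1. Minimum distance d = 1.

Enumerate all 2^4 = 16 messages m ∈ F_2^4.
For each, compute codeword c = mG in F_2^8, then tally its weight.
  m = 0000 → c = 00000000, weight = 0.
  m = 1000 → c = 10100010, weight = 3.
  m = 0100 → c = 00101000, weight = 2.
  m = 1100 → c = 10001010, weight = 3.
  m = 0010 → c = 11010011, weight = 5.
  m = 1010 → c = 01110001, weight = 4.
  m = 0110 → c = 11111011, weight = 7.
  m = 1110 → c = 01011001, weight = 4.
  m = 0001 → c = 01011000, weight = 3.
  m = 1001 → c = 11111010, weight = 6.
  m = 0101 → c = 01110000, weight = 3.
  m = 1101 → c = 11010010, weight = 4.
  m = 0011 → c = 10001011, weight = 4.
  m = 1011 → c = 00101001, weight = 3.
  m = 0111 → c = 10100011, weight = 4.
  m = 1111 → c = 00000001, weight = 1.
Tally weights:
  weight 0: 1 codewords.
  weight 1: 1 codewords.
  weight 2: 1 codewords.
  weight 3: 5 codewords.
  weight 4: 5 codewords.
  weight 5: 1 codewords.
  weight 6: 1 codewords.
  weight 7: 1 codewords.
Minimum distance d = smallest w > 0 with A_w > 0 = 1.
Sanity: Σ A_w = 16 = 2^4 = 16 ✓.


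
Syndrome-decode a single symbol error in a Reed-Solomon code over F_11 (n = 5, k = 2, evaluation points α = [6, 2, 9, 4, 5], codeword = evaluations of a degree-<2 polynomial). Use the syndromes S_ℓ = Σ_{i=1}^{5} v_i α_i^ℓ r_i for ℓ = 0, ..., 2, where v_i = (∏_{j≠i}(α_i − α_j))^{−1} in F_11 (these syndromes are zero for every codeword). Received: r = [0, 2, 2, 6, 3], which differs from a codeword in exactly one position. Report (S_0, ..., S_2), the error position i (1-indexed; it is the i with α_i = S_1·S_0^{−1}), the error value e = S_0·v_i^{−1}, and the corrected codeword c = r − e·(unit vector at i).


S = (4, 8, 5), error at position 2, error magnitude e = 1, c = [0, 1, 2, 6, 3].

Step 1: column multipliers v_i = (∏_{j≠i}(α_i − α_j))^{−1} mod 11.
  i = 1 (α = 6): (6−2)(6−9)(6−4)(6−5) = 4·(−3)·2·1 = −24 ≡ 9, so v_1 = 9^{−1} = 5 (mod 11).
  i = 2 (α = 2): (2−6)(2−9)(2−4)(2−5) = (−4)·(−7)·(−2)·(−3) = 168 ≡ 3, so v_2 = 3^{−1} = 4 (mod 11).
  i = 3 (α = 9): (9−6)(9−2)(9−4)(9−5) = 3·7·5·4 = 420 ≡ 2, so v_3 = 2^{−1} = 6 (mod 11).
  i = 4 (α = 4): (4−6)(4−2)(4−9)(4−5) = (−2)·2·(−5)·(−1) = −20 ≡ 2, so v_4 = 2^{−1} = 6 (mod 11).
  i = 5 (α = 5): (5−6)(5−2)(5−9)(5−4) = (−1)·3·(−4)·1 = 12 ≡ 1, so v_5 = 1^{−1} = 1 (mod 11).
  v = [5, 4, 6, 6, 1].
Step 2: syndromes of r = [0, 2, 2, 6, 3] (all sums mod 11).
  S_0 = Σ v_i r_i = 5·0 + 4·2 + 6·2 + 6·6 + 1·3 = 59 ≡ 4.
  S_1 = Σ v_i α_i r_i = 5·6·0 + 4·2·2 + 6·9·2 + 6·4·6 + 1·5·3 = 283 ≡ 8.
  α_i^2 mod 11 = [3, 4, 4, 5, 3].
  S_2 = Σ v_i α_i^2 r_i = 5·3·0 + 4·4·2 + 6·4·2 + 6·5·6 + 1·3·3 = 269 ≡ 5.
  S = (4, 8, 5) ≠ 0, so r is not a codeword (an error is present).
Step 3: locate the error. For a single error e at position i, S_ℓ = v_i·e·α_i^ℓ, so α_err = S_1/S_0.
  S_0^{−1} = 4^{−1} = 3 (mod 11), so α_err = 8·3 = 24 ≡ 2 = α_2. Error position i = 2.
  Consistency check: S_2/S_1 = 5·7 = 35 ≡ 2 = α_err ✓ (single-error assumption holds).
Step 4: error magnitude e = S_0/v_2 = S_0·∏_{j≠2}(α_2 − α_j) = 4·3 = 12 ≡ 1 (mod 11).
Step 5: correct position 2: c_2 = r_2 − e = 2 − 1 ≡ 1 (mod 11). Hence c = [0, 1, 2, 6, 3].
  Check: interpolating c through the α_i gives m(x) = 7 + 8·x (degree < 2) with m(α_i) = c_i for every i, so c is indeed a codeword.


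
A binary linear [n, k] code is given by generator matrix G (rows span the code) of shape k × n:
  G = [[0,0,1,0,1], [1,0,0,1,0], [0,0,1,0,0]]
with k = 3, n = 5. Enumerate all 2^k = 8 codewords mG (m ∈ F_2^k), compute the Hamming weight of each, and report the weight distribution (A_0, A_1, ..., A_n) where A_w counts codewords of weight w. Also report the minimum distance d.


Weight distribution: A_0 = 1, A_1 = 2, A_2 = 2, A_3 = 2, A_4 = 1. Minimum distance d = 1.

Enumerate all 2^3 = 8 messages m ∈ F_2^3.
For each, compute codeword c = mG in F_2^5, then tally its weight.
  m = 000 → c = 00000, weight = 0.
  m = 100 → c = 00101, weight = 2.
  m = 010 → c = 10010, weight = 2.
  m = 110 → c = 10111, weight = 4.
  m = 001 → c = 00100, weight = 1.
  m = 101 → c = 00001, weight = 1.
  m = 011 → c = 10110, weight = 3.
  m = 111 → c = 10011, weight = 3.
Tally weights:
  weight 0: 1 codewords.
  weight 1: 2 codewords.
  weight 2: 2 codewords.
  weight 3: 2 codewords.
  weight 4: 1 codewords.
Minimum distance d = smallest w > 0 with A_w > 0 = 1.
Sanity: Σ A_w = 8 = 2^3 = 8 ✓.


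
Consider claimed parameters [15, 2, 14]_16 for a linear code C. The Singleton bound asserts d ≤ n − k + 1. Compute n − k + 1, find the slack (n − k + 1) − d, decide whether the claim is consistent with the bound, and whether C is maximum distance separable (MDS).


Singleton RHS = n − k + 1 = 14, slack = 0, bound satisfied, MDS.

Singleton bound: d ≤ n − k + 1.
Here n = 15, k = 2, so n − k + 1 = 14.
Given d = 14, check d ≤ 14: YES.
Slack = (n − k + 1) − d = 0.
The code is MDS (slack = 0).
Description: the claimed parameters are [15, 2, 14]_16; such a code would be MDS (meets Singleton bound).


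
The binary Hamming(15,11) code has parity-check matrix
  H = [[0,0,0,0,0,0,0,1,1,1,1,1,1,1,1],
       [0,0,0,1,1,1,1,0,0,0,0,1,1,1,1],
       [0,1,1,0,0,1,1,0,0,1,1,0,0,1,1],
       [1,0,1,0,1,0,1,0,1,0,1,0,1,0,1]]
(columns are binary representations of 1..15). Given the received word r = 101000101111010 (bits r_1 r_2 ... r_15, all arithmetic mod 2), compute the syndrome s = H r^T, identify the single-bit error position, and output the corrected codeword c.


s = (1, 1, 1, 1)^T, error position = 15, corrected codeword c = 101000101111011

Compute s = H r^T mod 2 one row at a time:
  s_1 = 0 + 1 + 1 + 1 + 1 + 0 + 1 + 0 = 5 ≡ 1 (mod 2).
  s_2 = 0 + 0 + 0 + 1 + 1 + 0 + 1 + 0 = 3 ≡ 1 (mod 2).
  s_3 = 0 + 1 + 0 + 1 + 1 + 1 + 1 + 0 = 5 ≡ 1 (mod 2).
  s_4 = 1 + 1 + 0 + 1 + 1 + 1 + 0 + 0 = 5 ≡ 1 (mod 2).
s = (1, 1, 1, 1)^T — this equals column 15 of H (binary 1111), so error is at position 15.
Correct: flip bit 15 of r = 101000101111010 to get c = 101000101111011.


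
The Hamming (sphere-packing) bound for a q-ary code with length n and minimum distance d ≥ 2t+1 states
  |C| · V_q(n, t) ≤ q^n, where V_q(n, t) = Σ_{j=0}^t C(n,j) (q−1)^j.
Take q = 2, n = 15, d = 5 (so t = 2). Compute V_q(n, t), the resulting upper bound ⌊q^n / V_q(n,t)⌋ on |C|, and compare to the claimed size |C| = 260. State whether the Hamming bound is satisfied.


V_q(n, t) = 121, q^n = 32768, Hamming bound = 270, |C| = 260 ≤ bound (satisfied).

Step 1: Compute V_q(n, t) = Σ_{j=0}^2 C(n, j) (q−1)^j.
  j = 0: C(15,0)·(1)^0 = 1·1 = 1.
  j = 1: C(15,1)·(1)^1 = 15·1 = 15.
  j = 2: C(15,2)·(1)^2 = 105·1 = 105.
  V_q(n, t) = 1 + 15 + 105 = 121.
Step 2: q^n = 2^15 = 32768.
Step 3: Hamming bound ⌊q^n / V_q(n,t)⌋ = ⌊32768/121⌋ = 270.
Step 4: Compare |C| = 260 to 270: satisfied.
The claimed |C| lies below the Hamming bound.


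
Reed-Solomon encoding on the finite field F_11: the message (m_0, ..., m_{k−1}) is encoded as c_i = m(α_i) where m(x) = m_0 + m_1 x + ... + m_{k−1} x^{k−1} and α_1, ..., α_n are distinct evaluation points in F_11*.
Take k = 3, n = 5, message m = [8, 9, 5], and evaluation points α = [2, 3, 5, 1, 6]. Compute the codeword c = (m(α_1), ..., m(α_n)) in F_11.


c = [2, 3, 2, 0, 0]

Message polynomial: m(x) = 8 + 9·x + 5·x^2 (mod 11).
For each evaluation point α_i, compute m(α_i) mod 11:
  α_1 = 2: Horner steps 5 → 8 → 2, so m(2) = 2.
  α_2 = 3: Horner steps 5 → 2 → 3, so m(3) = 3.
  α_3 = 5: Horner steps 5 → 1 → 2, so m(5) = 2.
  α_4 = 1: Horner steps 5 → 3 → 0, so m(1) = 0.
  α_5 = 6: Horner steps 5 → 6 → 0, so m(6) = 0.
Codeword c = [2, 3, 2, 0, 0] ∈ F_11^5.


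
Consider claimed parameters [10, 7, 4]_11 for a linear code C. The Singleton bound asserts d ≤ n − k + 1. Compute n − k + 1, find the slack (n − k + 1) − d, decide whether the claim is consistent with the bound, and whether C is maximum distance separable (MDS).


Singleton RHS = n − k + 1 = 4, slack = 0, bound satisfied, MDS.

Singleton bound: d ≤ n − k + 1.
Here n = 10, k = 7, so n − k + 1 = 4.
Given d = 4, check d ≤ 4: YES.
Slack = (n − k + 1) − d = 0.
The code is MDS (slack = 0).
Description: the claimed parameters are [10, 7, 4]_11; such a code would be MDS (meets Singleton bound).


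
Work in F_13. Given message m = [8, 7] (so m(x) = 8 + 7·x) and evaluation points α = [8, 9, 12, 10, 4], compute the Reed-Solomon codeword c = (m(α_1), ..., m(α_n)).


c = [12, 6, 1, 0, 10]

Message polynomial: m(x) = 8 + 7·x (mod 13).
For each evaluation point α_i, compute m(α_i) mod 13:
  α_1 = 8: Horner steps 7 → 12, so m(8) = 12.
  α_2 = 9: Horner steps 7 → 6, so m(9) = 6.
  α_3 = 12: Horner steps 7 → 1, so m(12) = 1.
  α_4 = 10: Horner steps 7 → 0, so m(10) = 0.
  α_5 = 4: Horner steps 7 → 10, so m(4) = 10.
Codeword c = [12, 6, 1, 0, 10] ∈ F_13^5.


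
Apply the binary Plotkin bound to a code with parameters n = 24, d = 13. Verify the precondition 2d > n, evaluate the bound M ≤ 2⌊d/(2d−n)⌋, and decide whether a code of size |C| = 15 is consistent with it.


Plotkin bound M ≤ 12; given |C| = 15 > bound (violated).

Check applicability: 2d = 26, n = 24.
2d − n = 2 > 0, so Plotkin applies.
Compute d/(2d−n) = 13/2 ≈ 6.5000.
⌊d/(2d−n)⌋ = 6.
Plotkin bound: M ≤ 2·6 = 12.
Given |C| = 15, check: VIOLATED.
This |C| is above the Plotkin bound, so no binary code with n = 24, d = 13 and 15 codewords exists.


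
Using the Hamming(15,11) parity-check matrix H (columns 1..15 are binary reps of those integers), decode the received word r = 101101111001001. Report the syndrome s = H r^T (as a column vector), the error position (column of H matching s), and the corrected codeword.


s = (0, 1, 0, 1)^T, error position = 5, corrected codeword c = 101111111001001

Compute s = H r^T mod 2 one row at a time:
  s_1 = 1 + 1 + 0 + 0 + 1 + 0 + 0 + 1 = 4 ≡ 0 (mod 2).
  s_2 = 1 + 0 + 1 + 1 + 1 + 0 + 0 + 1 = 5 ≡ 1 (mod 2).
  s_3 = 0 + 1 + 1 + 1 + 0 + 0 + 0 + 1 = 4 ≡ 0 (mod 2).
  s_4 = 1 + 1 + 0 + 1 + 1 + 0 + 0 + 1 = 5 ≡ 1 (mod 2).
s = (0, 1, 0, 1)^T — this equals column 5 of H (binary 0101), so error is at position 5.
Correct: flip bit 5 of r = 101101111001001 to get c = 101111111001001.


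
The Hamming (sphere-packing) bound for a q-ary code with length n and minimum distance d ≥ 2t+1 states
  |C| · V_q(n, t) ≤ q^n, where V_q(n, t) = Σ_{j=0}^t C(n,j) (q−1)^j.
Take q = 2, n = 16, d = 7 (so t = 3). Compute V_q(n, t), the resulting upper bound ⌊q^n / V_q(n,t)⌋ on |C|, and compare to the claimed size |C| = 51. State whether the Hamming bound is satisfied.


V_q(n, t) = 697, q^n = 65536, Hamming bound = 94, |C| = 51 ≤ bound (satisfied).

Step 1: Compute V_q(n, t) = Σ_{j=0}^3 C(n, j) (q−1)^j.
  j = 0: C(16,0)·(1)^0 = 1·1 = 1.
  j = 1: C(16,1)·(1)^1 = 16·1 = 16.
  j = 2: C(16,2)·(1)^2 = 120·1 = 120.
  j = 3: C(16,3)·(1)^3 = 560·1 = 560.
  V_q(n, t) = 1 + 16 + 120 + 560 = 697.
Step 2: q^n = 2^16 = 65536.
Step 3: Hamming bound ⌊q^n / V_q(n,t)⌋ = ⌊65536/697⌋ = 94.
Step 4: Compare |C| = 51 to 94: satisfied.
The claimed |C| lies below the Hamming bound.


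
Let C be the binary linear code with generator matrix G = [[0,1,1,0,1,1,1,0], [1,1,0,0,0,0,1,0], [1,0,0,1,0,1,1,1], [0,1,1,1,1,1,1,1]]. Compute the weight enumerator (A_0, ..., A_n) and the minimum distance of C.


Weight distribution: A_0 = 1, A_2 = 2, A_3 = 3, A_4 = 3, A_5 = 4, A_6 = 2, A_7 = 1. Minimum distance d = 2.

Enumerate all 2^4 = 16 messages m ∈ F_2^4.
For each, compute codeword c = mG in F_2^8, then tally its weight.
  m = 0000 → c = 00000000, weight = 0.
  m = 1000 → c = 01101110, weight = 5.
  m = 0100 → c = 11000010, weight = 3.
  m = 1100 → c = 10101100, weight = 4.
  m = 0010 → c = 10010111, weight = 5.
  m = 1010 → c = 11111001, weight = 6.
  m = 0110 → c = 01010101, weight = 4.
  m = 1110 → c = 00111011, weight = 5.
  m = 0001 → c = 01111111, weight = 7.
  m = 1001 → c = 00010001, weight = 2.
  m = 0101 → c = 10111101, weight = 6.
  m = 1101 → c = 11010011, weight = 5.
  m = 0011 → c = 11101000, weight = 4.
  m = 1011 → c = 10000110, weight = 3.
  m = 0111 → c = 00101010, weight = 3.
  m = 1111 → c = 01000100, weight = 2.
Tally weights:
  weight 0: 1 codewords.
  weight 2: 2 codewords.
  weight 3: 3 codewords.
  weight 4: 3 codewords.
  weight 5: 4 codewords.
  weight 6: 2 codewords.
  weight 7: 1 codewords.
Minimum distance d = smallest w > 0 with A_w > 0 = 2.
Sanity: Σ A_w = 16 = 2^4 = 16 ✓.


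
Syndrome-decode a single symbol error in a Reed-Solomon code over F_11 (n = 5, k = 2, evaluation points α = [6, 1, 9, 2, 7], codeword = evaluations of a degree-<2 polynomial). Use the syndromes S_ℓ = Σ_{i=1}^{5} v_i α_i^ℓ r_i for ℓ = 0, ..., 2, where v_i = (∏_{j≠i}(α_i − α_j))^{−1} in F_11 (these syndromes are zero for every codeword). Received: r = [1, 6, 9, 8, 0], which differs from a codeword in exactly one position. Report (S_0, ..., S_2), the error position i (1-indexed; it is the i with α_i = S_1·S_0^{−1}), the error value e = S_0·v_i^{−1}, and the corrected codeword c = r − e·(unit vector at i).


S = (1, 2, 4), error at position 4, error magnitude e = 3, c = [1, 6, 9, 5, 0].

Step 1: column multipliers v_i = (∏_{j≠i}(α_i − α_j))^{−1} mod 11.
  i = 1 (α = 6): (6−1)(6−9)(6−2)(6−7) = 5·(−3)·4·(−1) = 60 ≡ 5, so v_1 = 5^{−1} = 9 (mod 11).
  i = 2 (α = 1): (1−6)(1−9)(1−2)(1−7) = (−5)·(−8)·(−1)·(−6) = 240 ≡ 9, so v_2 = 9^{−1} = 5 (mod 11).
  i = 3 (α = 9): (9−6)(9−1)(9−2)(9−7) = 3·8·7·2 = 336 ≡ 6, so v_3 = 6^{−1} = 2 (mod 11).
  i = 4 (α = 2): (2−6)(2−1)(2−9)(2−7) = (−4)·1·(−7)·(−5) = −140 ≡ 3, so v_4 = 3^{−1} = 4 (mod 11).
  i = 5 (α = 7): (7−6)(7−1)(7−9)(7−2) = 1·6·(−2)·5 = −60 ≡ 6, so v_5 = 6^{−1} = 2 (mod 11).
  v = [9, 5, 2, 4, 2].
Step 2: syndromes of r = [1, 6, 9, 8, 0] (all sums mod 11).
  S_0 = Σ v_i r_i = 9·1 + 5·6 + 2·9 + 4·8 + 2·0 = 89 ≡ 1.
  S_1 = Σ v_i α_i r_i = 9·6·1 + 5·1·6 + 2·9·9 + 4·2·8 + 2·7·0 = 310 ≡ 2.
  α_i^2 mod 11 = [3, 1, 4, 4, 5].
  S_2 = Σ v_i α_i^2 r_i = 9·3·1 + 5·1·6 + 2·4·9 + 4·4·8 + 2·5·0 = 257 ≡ 4.
  S = (1, 2, 4) ≠ 0, so r is not a codeword (an error is present).
Step 3: locate the error. For a single error e at position i, S_ℓ = v_i·e·α_i^ℓ, so α_err = S_1/S_0.
  S_0^{−1} = 1^{−1} = 1 (mod 11), so α_err = 2·1 = 2 ≡ 2 = α_4. Error position i = 4.
  Consistency check: S_2/S_1 = 4·6 = 24 ≡ 2 = α_err ✓ (single-error assumption holds).
Step 4: error magnitude e = S_0/v_4 = S_0·∏_{j≠4}(α_4 − α_j) = 1·3 = 3 ≡ 3 (mod 11).
Step 5: correct position 4: c_4 = r_4 − e = 8 − 3 ≡ 5 (mod 11). Hence c = [1, 6, 9, 5, 0].
  Check: interpolating c through the α_i gives m(x) = 7 + 10·x (degree < 2) with m(α_i) = c_i for every i, so c is indeed a codeword.


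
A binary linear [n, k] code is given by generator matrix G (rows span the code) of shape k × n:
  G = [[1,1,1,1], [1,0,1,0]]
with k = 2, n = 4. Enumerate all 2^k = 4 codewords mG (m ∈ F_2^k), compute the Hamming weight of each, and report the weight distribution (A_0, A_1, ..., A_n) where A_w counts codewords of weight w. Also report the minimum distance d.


Weight distribution: A_0 = 1, A_2 = 2, A_4 = 1. Minimum distance d = 2.

Enumerate all 2^2 = 4 messages m ∈ F_2^2.
For each, compute codeword c = mG in F_2^4, then tally its weight.
  m = 00 → c = 0000, weight = 0.
  m = 10 → c = 1111, weight = 4.
  m = 01 → c = 1010, weight = 2.
  m = 11 → c = 0101, weight = 2.
Tally weights:
  weight 0: 1 codewords.
  weight 2: 2 codewords.
  weight 4: 1 codewords.
Minimum distance d = smallest w > 0 with A_w > 0 = 2.
Sanity: Σ A_w = 4 = 2^2 = 4 ✓.


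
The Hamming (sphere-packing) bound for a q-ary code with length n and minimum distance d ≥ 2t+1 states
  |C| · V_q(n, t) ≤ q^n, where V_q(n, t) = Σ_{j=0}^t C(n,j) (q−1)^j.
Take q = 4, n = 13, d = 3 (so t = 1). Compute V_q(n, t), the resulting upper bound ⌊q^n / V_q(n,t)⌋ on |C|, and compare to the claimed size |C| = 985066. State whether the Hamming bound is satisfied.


V_q(n, t) = 40, q^n = 67108864, Hamming bound = 1677721, |C| = 985066 ≤ bound (satisfied).

Step 1: Compute V_q(n, t) = Σ_{j=0}^1 C(n, j) (q−1)^j.
  j = 0: C(13,0)·(3)^0 = 1·1 = 1.
  j = 1: C(13,1)·(3)^1 = 13·3 = 39.
  V_q(n, t) = 1 + 39 = 40.
Step 2: q^n = 4^13 = 67108864.
Step 3: Hamming bound ⌊q^n / V_q(n,t)⌋ = ⌊67108864/40⌋ = 1677721.
Step 4: Compare |C| = 985066 to 1677721: satisfied.
The claimed |C| lies below the Hamming bound.


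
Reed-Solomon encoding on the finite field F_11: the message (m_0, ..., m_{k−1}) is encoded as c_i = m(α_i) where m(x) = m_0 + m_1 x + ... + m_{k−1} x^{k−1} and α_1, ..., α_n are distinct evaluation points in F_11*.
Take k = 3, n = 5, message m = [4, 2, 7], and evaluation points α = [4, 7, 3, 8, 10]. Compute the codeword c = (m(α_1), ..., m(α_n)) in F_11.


c = [3, 9, 7, 6, 9]

Message polynomial: m(x) = 4 + 2·x + 7·x^2 (mod 11).
For each evaluation point α_i, compute m(α_i) mod 11:
  α_1 = 4: Horner steps 7 → 8 → 3, so m(4) = 3.
  α_2 = 7: Horner steps 7 → 7 → 9, so m(7) = 9.
  α_3 = 3: Horner steps 7 → 1 → 7, so m(3) = 7.
  α_4 = 8: Horner steps 7 → 3 → 6, so m(8) = 6.
  α_5 = 10: Horner steps 7 → 6 → 9, so m(10) = 9.
Codeword c = [3, 9, 7, 6, 9] ∈ F_11^5.


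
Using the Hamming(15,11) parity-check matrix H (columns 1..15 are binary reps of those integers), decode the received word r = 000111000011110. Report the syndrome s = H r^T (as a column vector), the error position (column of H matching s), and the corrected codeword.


s = (0, 0, 1, 1)^T, error position = 3, corrected codeword c = 001111000011110

Compute s = H r^T mod 2 one row at a time:
  s_1 = 0 + 0 + 0 + 1 + 1 + 1 + 1 + 0 = 4 ≡ 0 (mod 2).
  s_2 = 1 + 1 + 1 + 0 + 1 + 1 + 1 + 0 = 6 ≡ 0 (mod 2).
  s_3 = 0 + 0 + 1 + 0 + 0 + 1 + 1 + 0 = 3 ≡ 1 (mod 2).
  s_4 = 0 + 0 + 1 + 0 + 0 + 1 + 1 + 0 = 3 ≡ 1 (mod 2).
s = (0, 0, 1, 1)^T — this equals column 3 of H (binary 0011), so error is at position 3.
Correct: flip bit 3 of r = 000111000011110 to get c = 001111000011110.


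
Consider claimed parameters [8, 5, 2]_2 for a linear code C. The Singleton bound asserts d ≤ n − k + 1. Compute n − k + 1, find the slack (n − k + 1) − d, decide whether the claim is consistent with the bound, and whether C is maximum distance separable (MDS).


Singleton RHS = n − k + 1 = 4, slack = 2, bound satisfied, not MDS.

Singleton bound: d ≤ n − k + 1.
Here n = 8, k = 5, so n − k + 1 = 4.
Given d = 2, check d ≤ 4: YES.
Slack = (n − k + 1) − d = 2.
The code is NOT MDS (slack = 2 > 0).
Description: the claimed parameters are [8, 5, 2]_2; such a code would be non-MDS.


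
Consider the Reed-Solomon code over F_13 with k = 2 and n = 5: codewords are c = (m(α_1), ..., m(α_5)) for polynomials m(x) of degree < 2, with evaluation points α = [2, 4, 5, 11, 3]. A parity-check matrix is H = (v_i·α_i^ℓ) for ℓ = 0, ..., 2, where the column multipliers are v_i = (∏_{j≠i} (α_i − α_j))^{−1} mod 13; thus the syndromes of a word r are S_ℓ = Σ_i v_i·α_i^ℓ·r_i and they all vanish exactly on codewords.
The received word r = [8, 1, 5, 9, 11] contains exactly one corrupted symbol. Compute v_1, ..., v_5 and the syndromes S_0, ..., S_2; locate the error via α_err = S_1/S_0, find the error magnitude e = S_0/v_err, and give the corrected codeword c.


S = (9, 6, 4), error at position 3, error magnitude e = 1, c = [8, 1, 4, 9, 11].

Step 1: column multipliers v_i = (∏_{j≠i}(α_i − α_j))^{−1} mod 13.
  i = 1 (α = 2): (2−4)(2−5)(2−11)(2−3) = (−2)·(−3)·(−9)·(−1) = 54 ≡ 2, so v_1 = 2^{−1} = 7 (mod 13).
  i = 2 (α = 4): (4−2)(4−5)(4−11)(4−3) = 2·(−1)·(−7)·1 = 14 ≡ 1, so v_2 = 1^{−1} = 1 (mod 13).
  i = 3 (α = 5): (5−2)(5−4)(5−11)(5−3) = 3·1·(−6)·2 = −36 ≡ 3, so v_3 = 3^{−1} = 9 (mod 13).
  i = 4 (α = 11): (11−2)(11−4)(11−5)(11−3) = 9·7·6·8 = 3024 ≡ 8, so v_4 = 8^{−1} = 5 (mod 13).
  i = 5 (α = 3): (3−2)(3−4)(3−5)(3−11) = 1·(−1)·(−2)·(−8) = −16 ≡ 10, so v_5 = 10^{−1} = 4 (mod 13).
  v = [7, 1, 9, 5, 4].
Step 2: syndromes of r = [8, 1, 5, 9, 11] (all sums mod 13).
  S_0 = Σ v_i r_i = 7·8 + 1·1 + 9·5 + 5·9 + 4·11 = 191 ≡ 9.
  S_1 = Σ v_i α_i r_i = 7·2·8 + 1·4·1 + 9·5·5 + 5·11·9 + 4·3·11 = 968 ≡ 6.
  α_i^2 mod 13 = [4, 3, 12, 4, 9].
  S_2 = Σ v_i α_i^2 r_i = 7·4·8 + 1·3·1 + 9·12·5 + 5·4·9 + 4·9·11 = 1343 ≡ 4.
  S = (9, 6, 4) ≠ 0, so r is not a codeword (an error is present).
Step 3: locate the error. For a single error e at position i, S_ℓ = v_i·e·α_i^ℓ, so α_err = S_1/S_0.
  S_0^{−1} = 9^{−1} = 3 (mod 13), so α_err = 6·3 = 18 ≡ 5 = α_3. Error position i = 3.
  Consistency check: S_2/S_1 = 4·11 = 44 ≡ 5 = α_err ✓ (single-error assumption holds).
Step 4: error magnitude e = S_0/v_3 = S_0·∏_{j≠3}(α_3 − α_j) = 9·3 = 27 ≡ 1 (mod 13).
Step 5: correct position 3: c_3 = r_3 − e = 5 − 1 ≡ 4 (mod 13). Hence c = [8, 1, 4, 9, 11].
  Check: interpolating c through the α_i gives m(x) = 2 + 3·x (degree < 2) with m(α_i) = c_i for every i, so c is indeed a codeword.


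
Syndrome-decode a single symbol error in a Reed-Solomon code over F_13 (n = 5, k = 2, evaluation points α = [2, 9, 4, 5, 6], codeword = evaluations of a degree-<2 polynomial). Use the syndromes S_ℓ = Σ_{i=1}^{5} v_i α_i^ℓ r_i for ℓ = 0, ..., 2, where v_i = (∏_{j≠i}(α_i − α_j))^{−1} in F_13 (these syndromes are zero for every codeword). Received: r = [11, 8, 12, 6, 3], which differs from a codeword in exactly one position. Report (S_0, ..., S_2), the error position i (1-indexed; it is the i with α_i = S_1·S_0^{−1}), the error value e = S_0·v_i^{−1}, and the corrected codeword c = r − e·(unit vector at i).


S = (8, 9, 2), error at position 5, error magnitude e = 3, c = [11, 8, 12, 6, 0].

Step 1: column multipliers v_i = (∏_{j≠i}(α_i − α_j))^{−1} mod 13.
  i = 1 (α = 2): (2−9)(2−4)(2−5)(2−6) = (−7)·(−2)·(−3)·(−4) = 168 ≡ 12, so v_1 = 12^{−1} = 12 (mod 13).
  i = 2 (α = 9): (9−2)(9−4)(9−5)(9−6) = 7·5·4·3 = 420 ≡ 4, so v_2 = 4^{−1} = 10 (mod 13).
  i = 3 (α = 4): (4−2)(4−9)(4−5)(4−6) = 2·(−5)·(−1)·(−2) = −20 ≡ 6, so v_3 = 6^{−1} = 11 (mod 13).
  i = 4 (α = 5): (5−2)(5−9)(5−4)(5−6) = 3·(−4)·1·(−1) = 12 ≡ 12, so v_4 = 12^{−1} = 12 (mod 13).
  i = 5 (α = 6): (6−2)(6−9)(6−4)(6−5) = 4·(−3)·2·1 = −24 ≡ 2, so v_5 = 2^{−1} = 7 (mod 13).
  v = [12, 10, 11, 12, 7].
Step 2: syndromes of r = [11, 8, 12, 6, 3] (all sums mod 13).
  S_0 = Σ v_i r_i = 12·11 + 10·8 + 11·12 + 12·6 + 7·3 = 437 ≡ 8.
  S_1 = Σ v_i α_i r_i = 12·2·11 + 10·9·8 + 11·4·12 + 12·5·6 + 7·6·3 = 1998 ≡ 9.
  α_i^2 mod 13 = [4, 3, 3, 12, 10].
  S_2 = Σ v_i α_i^2 r_i = 12·4·11 + 10·3·8 + 11·3·12 + 12·12·6 + 7·10·3 = 2238 ≡ 2.
  S = (8, 9, 2) ≠ 0, so r is not a codeword (an error is present).
Step 3: locate the error. For a single error e at position i, S_ℓ = v_i·e·α_i^ℓ, so α_err = S_1/S_0.
  S_0^{−1} = 8^{−1} = 5 (mod 13), so α_err = 9·5 = 45 ≡ 6 = α_5. Error position i = 5.
  Consistency check: S_2/S_1 = 2·3 = 6 ≡ 6 = α_err ✓ (single-error assumption holds).
Step 4: error magnitude e = S_0/v_5 = S_0·∏_{j≠5}(α_5 − α_j) = 8·2 = 16 ≡ 3 (mod 13).
Step 5: correct position 5: c_5 = r_5 − e = 3 − 3 ≡ 0 (mod 13). Hence c = [11, 8, 12, 6, 0].
  Check: interpolating c through the α_i gives m(x) = 10 + 7·x (degree < 2) with m(α_i) = c_i for every i, so c is indeed a codeword.


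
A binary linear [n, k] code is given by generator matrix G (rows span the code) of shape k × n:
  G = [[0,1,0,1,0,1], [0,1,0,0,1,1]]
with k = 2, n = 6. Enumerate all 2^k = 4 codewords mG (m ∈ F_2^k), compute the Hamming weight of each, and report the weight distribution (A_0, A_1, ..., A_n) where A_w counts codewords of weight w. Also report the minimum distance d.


Weight distribution: A_0 = 1, A_2 = 1, A_3 = 2. Minimum distance d = 2.

Enumerate all 2^2 = 4 messages m ∈ F_2^2.
For each, compute codeword c = mG in F_2^6, then tally its weight.
  m = 00 → c = 000000, weight = 0.
  m = 10 → c = 010101, weight = 3.
  m = 01 → c = 010011, weight = 3.
  m = 11 → c = 000110, weight = 2.
Tally weights:
  weight 0: 1 codewords.
  weight 2: 1 codewords.
  weight 3: 2 codewords.
Minimum distance d = smallest w > 0 with A_w > 0 = 2.
Sanity: Σ A_w = 4 = 2^2 = 4 ✓.


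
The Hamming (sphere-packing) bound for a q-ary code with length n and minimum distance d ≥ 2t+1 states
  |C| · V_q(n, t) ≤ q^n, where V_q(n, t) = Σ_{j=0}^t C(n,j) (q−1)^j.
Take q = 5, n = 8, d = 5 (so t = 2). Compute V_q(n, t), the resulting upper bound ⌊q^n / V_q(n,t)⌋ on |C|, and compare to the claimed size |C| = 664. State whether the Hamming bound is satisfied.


V_q(n, t) = 481, q^n = 390625, Hamming bound = 812, |C| = 664 ≤ bound (satisfied).

Step 1: Compute V_q(n, t) = Σ_{j=0}^2 C(n, j) (q−1)^j.
  j = 0: C(8,0)·(4)^0 = 1·1 = 1.
  j = 1: C(8,1)·(4)^1 = 8·4 = 32.
  j = 2: C(8,2)·(4)^2 = 28·16 = 448.
  V_q(n, t) = 1 + 32 + 448 = 481.
Step 2: q^n = 5^8 = 390625.
Step 3: Hamming bound ⌊q^n / V_q(n,t)⌋ = ⌊390625/481⌋ = 812.
Step 4: Compare |C| = 664 to 812: satisfied.
The claimed |C| lies below the Hamming bound.


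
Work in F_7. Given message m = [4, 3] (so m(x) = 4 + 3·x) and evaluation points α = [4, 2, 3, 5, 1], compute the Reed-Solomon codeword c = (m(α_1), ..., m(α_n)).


c = [2, 3, 6, 5, 0]

Message polynomial: m(x) = 4 + 3·x (mod 7).
For each evaluation point α_i, compute m(α_i) mod 7:
  α_1 = 4: Horner steps 3 → 2, so m(4) = 2.
  α_2 = 2: Horner steps 3 → 3, so m(2) = 3.
  α_3 = 3: Horner steps 3 → 6, so m(3) = 6.
  α_4 = 5: Horner steps 3 → 5, so m(5) = 5.
  α_5 = 1: Horner steps 3 → 0, so m(1) = 0.
Codeword c = [2, 3, 6, 5, 0] ∈ F_7^5.


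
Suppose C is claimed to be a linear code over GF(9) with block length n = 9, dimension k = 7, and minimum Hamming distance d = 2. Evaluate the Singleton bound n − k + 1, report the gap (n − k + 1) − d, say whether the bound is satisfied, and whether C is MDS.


Singleton RHS = n − k + 1 = 3, slack = 1, bound satisfied, not MDS.

Singleton bound: d ≤ n − k + 1.
Here n = 9, k = 7, so n − k + 1 = 3.
Given d = 2, check d ≤ 3: YES.
Slack = (n − k + 1) − d = 1.
The code is NOT MDS (slack = 1 > 0).
Description: the claimed parameters are [9, 7, 2]_9; such a code would be non-MDS.


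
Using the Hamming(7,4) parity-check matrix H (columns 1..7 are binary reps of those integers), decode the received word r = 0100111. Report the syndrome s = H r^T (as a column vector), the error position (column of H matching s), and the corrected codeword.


s = (1, 1, 0)^T, error position = 6, corrected codeword c = 0100101

Compute s = H r^T mod 2 one row at a time:
  s_1 = 0 + 1 + 1 + 1 = 3 ≡ 1 (mod 2).
  s_2 = 1 + 0 + 1 + 1 = 3 ≡ 1 (mod 2).
  s_3 = 0 + 0 + 1 + 1 = 2 ≡ 0 (mod 2).
s = (1, 1, 0)^T — this equals column 6 of H (binary 110), so error is at position 6.
Correct: flip bit 6 of r = 0100111 to get c = 0100101.


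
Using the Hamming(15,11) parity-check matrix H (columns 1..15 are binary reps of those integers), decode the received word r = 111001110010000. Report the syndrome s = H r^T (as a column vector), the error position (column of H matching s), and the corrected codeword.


s = (0, 0, 1, 0)^T, error position = 2, corrected codeword c = 101001110010000

Compute s = H r^T mod 2 one row at a time:
  s_1 = 1 + 0 + 0 + 1 + 0 + 0 + 0 + 0 = 2 ≡ 0 (mod 2).
  s_2 = 0 + 0 + 1 + 1 + 0 + 0 + 0 + 0 = 2 ≡ 0 (mod 2).
  s_3 = 1 + 1 + 1 + 1 + 0 + 1 + 0 + 0 = 5 ≡ 1 (mod 2).
  s_4 = 1 + 1 + 0 + 1 + 0 + 1 + 0 + 0 = 4 ≡ 0 (mod 2).
s = (0, 0, 1, 0)^T — this equals column 2 of H (binary 0010), so error is at position 2.
Correct: flip bit 2 of r = 111001110010000 to get c = 101001110010000.


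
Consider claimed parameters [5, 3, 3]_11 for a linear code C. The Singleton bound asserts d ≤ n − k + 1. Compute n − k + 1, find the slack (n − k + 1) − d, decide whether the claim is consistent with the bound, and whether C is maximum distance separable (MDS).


Singleton RHS = n − k + 1 = 3, slack = 0, bound satisfied, MDS.

Singleton bound: d ≤ n − k + 1.
Here n = 5, k = 3, so n − k + 1 = 3.
Given d = 3, check d ≤ 3: YES.
Slack = (n − k + 1) − d = 0.
The code is MDS (slack = 0).
Description: the claimed parameters are [5, 3, 3]_11; such a code would be MDS (meets Singleton bound).


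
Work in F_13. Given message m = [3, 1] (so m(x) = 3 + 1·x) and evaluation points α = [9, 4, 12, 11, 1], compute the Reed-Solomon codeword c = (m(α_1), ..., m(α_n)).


c = [12, 7, 2, 1, 4]

Message polynomial: m(x) = 3 + 1·x (mod 13).
For each evaluation point α_i, compute m(α_i) mod 13:
  α_1 = 9: Horner steps 1 → 12, so m(9) = 12.
  α_2 = 4: Horner steps 1 → 7, so m(4) = 7.
  α_3 = 12: Horner steps 1 → 2, so m(12) = 2.
  α_4 = 11: Horner steps 1 → 1, so m(11) = 1.
  α_5 = 1: Horner steps 1 → 4, so m(1) = 4.
Codeword c = [12, 7, 2, 1, 4] ∈ F_13^5.


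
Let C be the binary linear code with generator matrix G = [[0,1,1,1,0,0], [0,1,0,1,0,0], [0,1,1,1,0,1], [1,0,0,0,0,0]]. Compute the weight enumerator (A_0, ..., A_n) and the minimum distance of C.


Weight distribution: A_0 = 1, A_1 = 3, A_2 = 4, A_3 = 4, A_4 = 3, A_5 = 1. Minimum distance d = 1.

Enumerate all 2^4 = 16 messages m ∈ F_2^4.
For each, compute codeword c = mG in F_2^6, then tally its weight.
  m = 0000 → c = 000000, weight = 0.
  m = 1000 → c = 011100, weight = 3.
  m = 0100 → c = 010100, weight = 2.
  m = 1100 → c = 001000, weight = 1.
  m = 0010 → c = 011101, weight = 4.
  m = 1010 → c = 000001, weight = 1.
  m = 0110 → c = 001001, weight = 2.
  m = 1110 → c = 010101, weight = 3.
  m = 0001 → c = 100000, weight = 1.
  m = 1001 → c = 111100, weight = 4.
  m = 0101 → c = 110100, weight = 3.
  m = 1101 → c = 101000, weight = 2.
  m = 0011 → c = 111101, weight = 5.
  m = 1011 → c = 100001, weight = 2.
  m = 0111 → c = 101001, weight = 3.
  m = 1111 → c = 110101, weight = 4.
Tally weights:
  weight 0: 1 codewords.
  weight 1: 3 codewords.
  weight 2: 4 codewords.
  weight 3: 4 codewords.
  weight 4: 3 codewords.
  weight 5: 1 codewords.
Minimum distance d = smallest w > 0 with A_w > 0 = 1.
Sanity: Σ A_w = 16 = 2^4 = 16 ✓.


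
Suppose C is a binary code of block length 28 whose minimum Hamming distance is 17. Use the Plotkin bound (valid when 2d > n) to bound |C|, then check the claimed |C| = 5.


Plotkin bound M ≤ 4; given |C| = 5 > bound (violated).

Check applicability: 2d = 34, n = 28.
2d − n = 6 > 0, so Plotkin applies.
Compute d/(2d−n) = 17/6 ≈ 2.8333.
⌊d/(2d−n)⌋ = 2.
Plotkin bound: M ≤ 2·2 = 4.
Given |C| = 5, check: VIOLATED.
This |C| is above the Plotkin bound, so no binary code with n = 28, d = 17 and 5 codewords exists.


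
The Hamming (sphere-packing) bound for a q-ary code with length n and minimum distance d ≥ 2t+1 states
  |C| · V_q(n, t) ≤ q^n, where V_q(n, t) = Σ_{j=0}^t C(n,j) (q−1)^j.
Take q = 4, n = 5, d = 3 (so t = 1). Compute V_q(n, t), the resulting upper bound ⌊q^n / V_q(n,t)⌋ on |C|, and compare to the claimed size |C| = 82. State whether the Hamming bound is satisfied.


V_q(n, t) = 16, q^n = 1024, Hamming bound = 64, |C| = 82 > bound (violated).

Step 1: Compute V_q(n, t) = Σ_{j=0}^1 C(n, j) (q−1)^j.
  j = 0: C(5,0)·(3)^0 = 1·1 = 1.
  j = 1: C(5,1)·(3)^1 = 5·3 = 15.
  V_q(n, t) = 1 + 15 = 16.
Step 2: q^n = 4^5 = 1024.
Step 3: Hamming bound ⌊q^n / V_q(n,t)⌋ = ⌊1024/16⌋ = 64.
Step 4: Compare |C| = 82 to 64: violated.
The claimed |C| lies above the Hamming bound, so no 4-ary code of length 5 with d ≥ 3 can have 82 codewords.


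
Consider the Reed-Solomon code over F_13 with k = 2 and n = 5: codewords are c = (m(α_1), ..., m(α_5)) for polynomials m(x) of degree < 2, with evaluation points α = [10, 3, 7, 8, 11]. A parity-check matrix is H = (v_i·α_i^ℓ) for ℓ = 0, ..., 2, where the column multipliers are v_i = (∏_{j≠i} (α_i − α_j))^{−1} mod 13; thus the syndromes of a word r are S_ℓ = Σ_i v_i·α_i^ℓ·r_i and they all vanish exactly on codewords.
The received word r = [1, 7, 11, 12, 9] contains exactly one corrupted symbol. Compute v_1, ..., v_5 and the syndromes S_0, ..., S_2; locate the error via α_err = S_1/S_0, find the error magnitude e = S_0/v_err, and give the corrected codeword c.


S = (4, 5, 3), error at position 5, error magnitude e = 7, c = [1, 7, 11, 12, 2].

Step 1: column multipliers v_i = (∏_{j≠i}(α_i − α_j))^{−1} mod 13.
  i = 1 (α = 10): (10−3)(10−7)(10−8)(10−11) = 7·3·2·(−1) = −42 ≡ 10, so v_1 = 10^{−1} = 4 (mod 13).
  i = 2 (α = 3): (3−10)(3−7)(3−8)(3−11) = (−7)·(−4)·(−5)·(−8) = 1120 ≡ 2, so v_2 = 2^{−1} = 7 (mod 13).
  i = 3 (α = 7): (7−10)(7−3)(7−8)(7−11) = (−3)·4·(−1)·(−4) = −48 ≡ 4, so v_3 = 4^{−1} = 10 (mod 13).
  i = 4 (α = 8): (8−10)(8−3)(8−7)(8−11) = (−2)·5·1·(−3) = 30 ≡ 4, so v_4 = 4^{−1} = 10 (mod 13).
  i = 5 (α = 11): (11−10)(11−3)(11−7)(11−8) = 1·8·4·3 = 96 ≡ 5, so v_5 = 5^{−1} = 8 (mod 13).
  v = [4, 7, 10, 10, 8].
Step 2: syndromes of r = [1, 7, 11, 12, 9] (all sums mod 13).
  S_0 = Σ v_i r_i = 4·1 + 7·7 + 10·11 + 10·12 + 8·9 = 355 ≡ 4.
  S_1 = Σ v_i α_i r_i = 4·10·1 + 7·3·7 + 10·7·11 + 10·8·12 + 8·11·9 = 2709 ≡ 5.
  α_i^2 mod 13 = [9, 9, 10, 12, 4].
  S_2 = Σ v_i α_i^2 r_i = 4·9·1 + 7·9·7 + 10·10·11 + 10·12·12 + 8·4·9 = 3305 ≡ 3.
  S = (4, 5, 3) ≠ 0, so r is not a codeword (an error is present).
Step 3: locate the error. For a single error e at position i, S_ℓ = v_i·e·α_i^ℓ, so α_err = S_1/S_0.
  S_0^{−1} = 4^{−1} = 10 (mod 13), so α_err = 5·10 = 50 ≡ 11 = α_5. Error position i = 5.
  Consistency check: S_2/S_1 = 3·8 = 24 ≡ 11 = α_err ✓ (single-error assumption holds).
Step 4: error magnitude e = S_0/v_5 = S_0·∏_{j≠5}(α_5 − α_j) = 4·5 = 20 ≡ 7 (mod 13).
Step 5: correct position 5: c_5 = r_5 − e = 9 − 7 ≡ 2 (mod 13). Hence c = [1, 7, 11, 12, 2].
  Check: interpolating c through the α_i gives m(x) = 4 + 1·x (degree < 2) with m(α_i) = c_i for every i, so c is indeed a codeword.
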